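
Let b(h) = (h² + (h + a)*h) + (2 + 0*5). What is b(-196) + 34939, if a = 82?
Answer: 95701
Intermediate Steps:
b(h) = 2 + h² + h*(82 + h) (b(h) = (h² + (h + 82)*h) + (2 + 0*5) = (h² + (82 + h)*h) + (2 + 0) = (h² + h*(82 + h)) + 2 = 2 + h² + h*(82 + h))
b(-196) + 34939 = (2 + 2*(-196)² + 82*(-196)) + 34939 = (2 + 2*38416 - 16072) + 34939 = (2 + 76832 - 16072) + 34939 = 60762 + 34939 = 95701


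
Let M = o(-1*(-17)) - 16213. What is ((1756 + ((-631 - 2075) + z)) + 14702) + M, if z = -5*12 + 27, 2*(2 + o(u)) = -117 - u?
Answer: -2563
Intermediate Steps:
o(u) = -121/2 - u/2 (o(u) = -2 + (-117 - u)/2 = -2 + (-117/2 - u/2) = -121/2 - u/2)
z = -33 (z = -60 + 27 = -33)
M = -16282 (M = (-121/2 - (-1)*(-17)/2) - 16213 = (-121/2 - 1/2*17) - 16213 = (-121/2 - 17/2) - 16213 = -69 - 16213 = -16282)
((1756 + ((-631 - 2075) + z)) + 14702) + M = ((1756 + ((-631 - 2075) - 33)) + 14702) - 16282 = ((1756 + (-2706 - 33)) + 14702) - 16282 = ((1756 - 2739) + 14702) - 16282 = (-983 + 14702) - 16282 = 13719 - 16282 = -2563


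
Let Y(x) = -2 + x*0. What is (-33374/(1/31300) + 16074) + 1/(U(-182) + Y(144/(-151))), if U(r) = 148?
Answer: -152510158395/146 ≈ -1.0446e+9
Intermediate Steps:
Y(x) = -2 (Y(x) = -2 + 0 = -2)
(-33374/(1/31300) + 16074) + 1/(U(-182) + Y(144/(-151))) = (-33374/(1/31300) + 16074) + 1/(148 - 2) = (-33374/1/31300 + 16074) + 1/146 = (-33374*31300 + 16074) + 1/146 = (-1044606200 + 16074) + 1/146 = -1044590126 + 1/146 = -152510158395/146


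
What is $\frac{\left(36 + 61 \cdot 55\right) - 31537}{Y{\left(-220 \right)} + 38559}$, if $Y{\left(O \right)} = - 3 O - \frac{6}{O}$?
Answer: $- \frac{1032020}{1438031} \approx -0.71766$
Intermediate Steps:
$Y{\left(O \right)} = - \frac{6}{O} - 3 O$
$\frac{\left(36 + 61 \cdot 55\right) - 31537}{Y{\left(-220 \right)} + 38559} = \frac{\left(36 + 61 \cdot 55\right) - 31537}{\left(- \frac{6}{-220} - -660\right) + 38559} = \frac{\left(36 + 3355\right) - 31537}{\left(\left(-6\right) \left(- \frac{1}{220}\right) + 660\right) + 38559} = \frac{3391 - 31537}{\left(\frac{3}{110} + 660\right) + 38559} = - \frac{28146}{\frac{72603}{110} + 38559} = - \frac{28146}{\frac{4314093}{110}} = \left(-28146\right) \frac{110}{4314093} = - \frac{1032020}{1438031}$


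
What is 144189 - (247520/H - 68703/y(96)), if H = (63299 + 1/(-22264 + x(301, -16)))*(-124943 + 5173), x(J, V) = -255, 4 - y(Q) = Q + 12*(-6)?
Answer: 343286118482808407/2438911037980 ≈ 1.4075e+5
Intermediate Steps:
y(Q) = 76 - Q (y(Q) = 4 - (Q + 12*(-6)) = 4 - (Q - 72) = 4 - (-72 + Q) = 4 + (72 - Q) = 76 - Q)
H = -24389110379800/3217 (H = (63299 + 1/(-22264 - 255))*(-124943 + 5173) = (63299 + 1/(-22519))*(-119770) = (63299 - 1/22519)*(-119770) = (1425430180/22519)*(-119770) = -24389110379800/3217 ≈ -7.5813e+9)
144189 - (247520/H - 68703/y(96)) = 144189 - (247520/(-24389110379800/3217) - 68703/(76 - 1*96)) = 144189 - (247520*(-3217/24389110379800) - 68703/(76 - 96)) = 144189 - (-19906796/609727759495 - 68703/(-20)) = 144189 - (-19906796/609727759495 - 68703*(-1/20)) = 144189 - (-19906796/609727759495 + 68703/20) = 144189 - 1*8378025172489813/2438911037980 = 144189 - 8378025172489813/2438911037980 = 343286118482808407/2438911037980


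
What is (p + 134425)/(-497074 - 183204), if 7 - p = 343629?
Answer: 4451/14474 ≈ 0.30752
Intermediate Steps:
p = -343622 (p = 7 - 1*343629 = 7 - 343629 = -343622)
(p + 134425)/(-497074 - 183204) = (-343622 + 134425)/(-497074 - 183204) = -209197/(-680278) = -209197*(-1/680278) = 4451/14474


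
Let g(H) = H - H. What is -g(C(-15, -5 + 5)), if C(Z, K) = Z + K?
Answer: 0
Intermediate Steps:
C(Z, K) = K + Z
g(H) = 0
-g(C(-15, -5 + 5)) = -1*0 = 0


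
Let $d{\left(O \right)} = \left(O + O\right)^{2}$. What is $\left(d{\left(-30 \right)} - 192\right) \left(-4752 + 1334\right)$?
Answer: $-11648544$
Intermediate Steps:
$d{\left(O \right)} = 4 O^{2}$ ($d{\left(O \right)} = \left(2 O\right)^{2} = 4 O^{2}$)
$\left(d{\left(-30 \right)} - 192\right) \left(-4752 + 1334\right) = \left(4 \left(-30\right)^{2} - 192\right) \left(-4752 + 1334\right) = \left(4 \cdot 900 - 192\right) \left(-3418\right) = \left(3600 - 192\right) \left(-3418\right) = 3408 \left(-3418\right) = -11648544$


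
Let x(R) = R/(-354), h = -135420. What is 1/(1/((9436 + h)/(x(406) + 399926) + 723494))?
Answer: 51213729707138/70786699 ≈ 7.2349e+5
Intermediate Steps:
x(R) = -R/354 (x(R) = R*(-1/354) = -R/354)
1/(1/((9436 + h)/(x(406) + 399926) + 723494)) = 1/(1/((9436 - 135420)/(-1/354*406 + 399926) + 723494)) = 1/(1/(-125984/(-203/177 + 399926) + 723494)) = 1/(1/(-125984/70786699/177 + 723494)) = 1/(1/(-125984*177/70786699 + 723494)) = 1/(1/(-22299168/70786699 + 723494)) = 1/(1/(51213729707138/70786699)) = 1/(70786699/51213729707138) = 51213729707138/70786699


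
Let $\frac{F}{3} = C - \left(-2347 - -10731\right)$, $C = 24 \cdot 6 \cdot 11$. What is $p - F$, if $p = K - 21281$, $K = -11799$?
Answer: $-12680$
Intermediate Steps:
$C = 1584$ ($C = 144 \cdot 11 = 1584$)
$p = -33080$ ($p = -11799 - 21281 = -33080$)
$F = -20400$ ($F = 3 \left(1584 - \left(-2347 - -10731\right)\right) = 3 \left(1584 - \left(-2347 + 10731\right)\right) = 3 \left(1584 - 8384\right) = 3 \left(-6800\right) = -20400$)
$p - F = -33080 - -20400 = -33080 + 20400 = -12680$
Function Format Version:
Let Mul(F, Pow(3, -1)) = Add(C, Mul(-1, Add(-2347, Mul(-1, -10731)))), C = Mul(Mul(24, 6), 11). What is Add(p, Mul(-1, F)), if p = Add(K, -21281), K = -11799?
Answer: -12680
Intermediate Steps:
C = 1584 (C = Mul(144, 11) = 1584)
p = -33080 (p = Add(-11799, -21281) = -33080)
F = -20400 (F = Mul(3, Add(1584, Mul(-1, Add(-2347, Mul(-1, -10731))))) = Mul(3, Add(1584, Mul(-1, Add(-2347, 10731)))) = Mul(3, Add(1584, Mul(-1, 8384))) = Mul(3, Add(1584, -8384)) = Mul(3, -6800) = -20400)
Add(p, Mul(-1, F)) = Add(-33080, Mul(-1, -20400)) = Add(-33080, 20400) = -12680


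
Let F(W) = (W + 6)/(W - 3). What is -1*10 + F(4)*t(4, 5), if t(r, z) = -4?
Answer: -50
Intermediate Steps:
F(W) = (6 + W)/(-3 + W)
-1*10 + F(4)*t(4, 5) = -1*10 + ((6 + 4)/(-3 + 4))*(-4) = -10 + (10/1)*(-4) = -10 + (1*10)*(-4) = -10 + 10*(-4) = -10 - 40 = -50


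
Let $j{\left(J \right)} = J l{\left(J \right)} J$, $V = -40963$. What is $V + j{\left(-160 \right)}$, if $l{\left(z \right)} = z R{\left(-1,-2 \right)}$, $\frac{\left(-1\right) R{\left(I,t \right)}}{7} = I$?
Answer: $-28712963$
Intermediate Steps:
$R{\left(I,t \right)} = - 7 I$
$l{\left(z \right)} = 7 z$ ($l{\left(z \right)} = z \left(\left(-7\right) \left(-1\right)\right) = z 7 = 7 z$)
$j{\left(J \right)} = 7 J^{3}$ ($j{\left(J \right)} = J 7 J J = 7 J^{2} J = 7 J^{3}$)
$V + j{\left(-160 \right)} = -40963 + 7 \left(-160\right)^{3} = -40963 + 7 \left(-4096000\right) = -40963 - 28672000 = -28712963$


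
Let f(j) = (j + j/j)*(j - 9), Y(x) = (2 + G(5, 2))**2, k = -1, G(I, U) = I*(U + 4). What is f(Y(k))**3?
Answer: 1126081238802734375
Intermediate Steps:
G(I, U) = I*(4 + U)
Y(x) = 1024 (Y(x) = (2 + 5*(4 + 2))**2 = (2 + 5*6)**2 = (2 + 30)**2 = 32**2 = 1024)
f(j) = (1 + j)*(-9 + j) (f(j) = (j + 1)*(-9 + j) = (1 + j)*(-9 + j))
f(Y(k))**3 = (-9 + 1024**2 - 8*1024)**3 = (-9 + 1048576 - 8192)**3 = 1040375**3 = 1126081238802734375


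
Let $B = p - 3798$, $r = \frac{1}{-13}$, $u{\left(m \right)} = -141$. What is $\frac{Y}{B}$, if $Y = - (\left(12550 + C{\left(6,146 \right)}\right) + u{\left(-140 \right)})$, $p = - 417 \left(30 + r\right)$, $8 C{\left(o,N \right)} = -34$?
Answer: $\frac{645047}{846348} \approx 0.76215$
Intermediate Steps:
$C{\left(o,N \right)} = - \frac{17}{4}$ ($C{\left(o,N \right)} = \frac{1}{8} \left(-34\right) = - \frac{17}{4}$)
$r = - \frac{1}{13} \approx -0.076923$
$p = - \frac{162213}{13}$ ($p = - 417 \left(30 - \frac{1}{13}\right) = \left(-417\right) \frac{389}{13} = - \frac{162213}{13} \approx -12478.0$)
$B = - \frac{211587}{13}$ ($B = - \frac{162213}{13} - 3798 = - \frac{211587}{13} \approx -16276.0$)
$Y = - \frac{49619}{4}$ ($Y = - (\left(12550 - \frac{17}{4}\right) - 141) = - (\frac{50183}{4} - 141) = \left(-1\right) \frac{49619}{4} = - \frac{49619}{4} \approx -12405.0$)
$\frac{Y}{B} = - \frac{49619}{4 \left(- \frac{211587}{13}\right)} = \left(- \frac{49619}{4}\right) \left(- \frac{13}{211587}\right) = \frac{645047}{846348}$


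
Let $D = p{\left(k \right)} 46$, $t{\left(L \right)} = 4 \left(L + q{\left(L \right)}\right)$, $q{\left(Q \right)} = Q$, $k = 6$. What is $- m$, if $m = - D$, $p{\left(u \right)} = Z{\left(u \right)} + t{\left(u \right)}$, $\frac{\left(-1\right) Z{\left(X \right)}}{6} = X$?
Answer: $552$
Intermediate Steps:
$Z{\left(X \right)} = - 6 X$
$t{\left(L \right)} = 8 L$ ($t{\left(L \right)} = 4 \left(L + L\right) = 4 \cdot 2 L = 8 L$)
$p{\left(u \right)} = 2 u$ ($p{\left(u \right)} = - 6 u + 8 u = 2 u$)
$D = 552$ ($D = 2 \cdot 6 \cdot 46 = 12 \cdot 46 = 552$)
$m = -552$ ($m = \left(-1\right) 552 = -552$)
$- m = \left(-1\right) \left(-552\right) = 552$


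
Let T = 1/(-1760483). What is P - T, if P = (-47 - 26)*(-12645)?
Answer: 1625075450056/1760483 ≈ 9.2309e+5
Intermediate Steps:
T = -1/1760483 ≈ -5.6803e-7
P = 923085 (P = -73*(-12645) = 923085)
P - T = 923085 - 1*(-1/1760483) = 923085 + 1/1760483 = 1625075450056/1760483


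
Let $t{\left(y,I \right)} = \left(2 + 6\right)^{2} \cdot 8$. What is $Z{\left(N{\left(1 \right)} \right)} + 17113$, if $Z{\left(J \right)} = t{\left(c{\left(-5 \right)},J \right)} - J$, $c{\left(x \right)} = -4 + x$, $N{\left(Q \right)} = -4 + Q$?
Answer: $17628$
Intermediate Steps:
$t{\left(y,I \right)} = 512$ ($t{\left(y,I \right)} = 8^{2} \cdot 8 = 64 \cdot 8 = 512$)
$Z{\left(J \right)} = 512 - J$
$Z{\left(N{\left(1 \right)} \right)} + 17113 = \left(512 - \left(-4 + 1\right)\right) + 17113 = \left(512 - -3\right) + 17113 = \left(512 + 3\right) + 17113 = 515 + 17113 = 17628$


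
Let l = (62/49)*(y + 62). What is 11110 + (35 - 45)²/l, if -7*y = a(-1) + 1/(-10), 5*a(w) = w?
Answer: 1495944130/134633 ≈ 11111.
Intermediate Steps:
a(w) = w/5
y = 3/70 (y = -((⅕)*(-1) + 1/(-10))/7 = -(-⅕ - ⅒)/7 = -⅐*(-3/10) = 3/70 ≈ 0.042857)
l = 134633/1715 (l = (62/49)*(3/70 + 62) = (62*(1/49))*(4343/70) = (62/49)*(4343/70) = 134633/1715 ≈ 78.503)
11110 + (35 - 45)²/l = 11110 + (35 - 45)²/(134633/1715) = 11110 + (-10)²*(1715/134633) = 11110 + 100*(1715/134633) = 11110 + 171500/134633 = 1495944130/134633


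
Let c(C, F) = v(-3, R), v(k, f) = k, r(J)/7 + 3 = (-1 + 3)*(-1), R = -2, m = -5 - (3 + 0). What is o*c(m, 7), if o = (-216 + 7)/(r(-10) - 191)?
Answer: -627/226 ≈ -2.7743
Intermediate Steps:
m = -8 (m = -5 - 1*3 = -5 - 3 = -8)
r(J) = -35 (r(J) = -21 + 7*((-1 + 3)*(-1)) = -21 + 7*(2*(-1)) = -21 + 7*(-2) = -21 - 14 = -35)
c(C, F) = -3
o = 209/226 (o = (-216 + 7)/(-35 - 191) = -209/(-226) = -209*(-1/226) = 209/226 ≈ 0.92478)
o*c(m, 7) = (209/226)*(-3) = -627/226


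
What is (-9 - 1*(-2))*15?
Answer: -105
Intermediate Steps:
(-9 - 1*(-2))*15 = (-9 + 2)*15 = -7*15 = -105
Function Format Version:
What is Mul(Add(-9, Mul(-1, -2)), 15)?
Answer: -105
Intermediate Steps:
Mul(Add(-9, Mul(-1, -2)), 15) = Mul(Add(-9, 2), 15) = Mul(-7, 15) = -105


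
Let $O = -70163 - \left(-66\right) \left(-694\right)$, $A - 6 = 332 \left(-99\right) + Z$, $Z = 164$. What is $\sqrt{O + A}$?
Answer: $i \sqrt{148665} \approx 385.57 i$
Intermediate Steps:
$A = -32698$ ($A = 6 + \left(332 \left(-99\right) + 164\right) = 6 + \left(-32868 + 164\right) = 6 - 32704 = -32698$)
$O = -115967$ ($O = -70163 - 45804 = -115967$)
$\sqrt{O + A} = \sqrt{-115967 - 32698} = \sqrt{-148665} = i \sqrt{148665}$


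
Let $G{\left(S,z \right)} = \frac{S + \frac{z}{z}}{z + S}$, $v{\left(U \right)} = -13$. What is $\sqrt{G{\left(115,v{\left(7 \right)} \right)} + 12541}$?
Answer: $\frac{\sqrt{32622099}}{51} \approx 111.99$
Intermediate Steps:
$G{\left(S,z \right)} = \frac{1 + S}{S + z}$ ($G{\left(S,z \right)} = \frac{S + 1}{S + z} = \frac{1 + S}{S + z}$)
$\sqrt{G{\left(115,v{\left(7 \right)} \right)} + 12541} = \sqrt{\frac{1 + 115}{115 - 13} + 12541} = \sqrt{\frac{1}{102} \cdot 116 + 12541} = \sqrt{\frac{58}{51} + 12541} = \sqrt{\frac{639649}{51}} = \frac{\sqrt{32622099}}{51}$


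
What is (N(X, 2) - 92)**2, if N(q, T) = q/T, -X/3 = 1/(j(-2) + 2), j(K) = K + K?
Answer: 133225/16 ≈ 8326.6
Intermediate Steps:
j(K) = 2*K
X = 3/2 (X = -3/(2*(-2) + 2) = -3/(-4 + 2) = -3/(-2) = -3*(-1/2) = 3/2 ≈ 1.5000)
(N(X, 2) - 92)**2 = ((3/2)/2 - 92)**2 = ((3/2)*(1/2) - 92)**2 = (3/4 - 92)**2 = (-365/4)**2 = 133225/16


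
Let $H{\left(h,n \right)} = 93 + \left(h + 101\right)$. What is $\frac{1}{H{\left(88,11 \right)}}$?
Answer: $\frac{1}{282} \approx 0.0035461$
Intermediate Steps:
$H{\left(h,n \right)} = 194 + h$ ($H{\left(h,n \right)} = 93 + \left(101 + h\right) = 194 + h$)
$\frac{1}{H{\left(88,11 \right)}} = \frac{1}{194 + 88} = \frac{1}{282}$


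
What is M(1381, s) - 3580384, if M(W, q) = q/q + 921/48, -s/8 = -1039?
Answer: -57285821/16 ≈ -3.5804e+6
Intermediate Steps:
s = 8312 (s = -8*(-1039) = 8312)
M(W, q) = 323/16 (M(W, q) = 1 + 921*(1/48) = 1 + 307/16 = 323/16)
M(1381, s) - 3580384 = 323/16 - 3580384 = -57285821/16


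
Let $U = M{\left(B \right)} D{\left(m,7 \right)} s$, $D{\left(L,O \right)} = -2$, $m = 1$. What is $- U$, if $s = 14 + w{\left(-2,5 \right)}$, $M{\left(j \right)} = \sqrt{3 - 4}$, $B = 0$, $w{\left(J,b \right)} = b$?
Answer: $38 i \approx 38.0 i$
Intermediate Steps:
$M{\left(j \right)} = i$ ($M{\left(j \right)} = \sqrt{-1} = i$)
$s = 19$ ($s = 14 + 5 = 19$)
$U = - 38 i$ ($U = i \left(-2\right) 19 = - 2 i 19 = - 38 i \approx - 38.0 i$)
$- U = - \left(-38\right) i = 38 i$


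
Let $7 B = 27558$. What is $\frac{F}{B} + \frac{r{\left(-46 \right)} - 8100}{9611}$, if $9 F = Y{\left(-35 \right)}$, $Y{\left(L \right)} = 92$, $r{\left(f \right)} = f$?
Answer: $- \frac{1007098864}{1191869721} \approx -0.84497$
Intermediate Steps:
$B = \frac{27558}{7}$ ($B = \frac{1}{7} \cdot 27558 = \frac{27558}{7} \approx 3936.9$)
$F = \frac{92}{9}$ ($F = \frac{1}{9} \cdot 92 = \frac{92}{9} \approx 10.222$)
$\frac{F}{B} + \frac{r{\left(-46 \right)} - 8100}{9611} = \frac{92}{9 \cdot \frac{27558}{7}} + \frac{-46 - 8100}{9611} = \frac{92}{9} \cdot \frac{7}{27558} - \frac{8146}{9611} = \frac{322}{124011} - \frac{8146}{9611} = - \frac{1007098864}{1191869721}$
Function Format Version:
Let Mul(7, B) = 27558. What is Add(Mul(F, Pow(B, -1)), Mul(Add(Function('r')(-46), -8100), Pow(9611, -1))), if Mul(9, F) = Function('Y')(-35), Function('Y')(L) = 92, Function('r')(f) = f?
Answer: Rational(-1007098864, 1191869721) ≈ -0.84497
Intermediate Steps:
B = Rational(27558, 7) (B = Mul(Rational(1, 7), 27558) = Rational(27558, 7) ≈ 3936.9)
F = Rational(92, 9) (F = Mul(Rational(1, 9), 92) = Rational(92, 9) ≈ 10.222)
Add(Mul(F, Pow(B, -1)), Mul(Add(Function('r')(-46), -8100), Pow(9611, -1))) = Add(Mul(Rational(92, 9), Pow(Rational(27558, 7), -1)), Mul(Add(-46, -8100), Pow(9611, -1))) = Add(Mul(Rational(92, 9), Rational(7, 27558)), Mul(-8146, Rational(1, 9611))) = Add(Rational(322, 124011), Rational(-8146, 9611)) = Rational(-1007098864, 1191869721)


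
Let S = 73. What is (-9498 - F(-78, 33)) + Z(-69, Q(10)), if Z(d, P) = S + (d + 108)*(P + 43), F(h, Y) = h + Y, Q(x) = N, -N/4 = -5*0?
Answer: -7703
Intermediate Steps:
N = 0 (N = -(-20)*0 = -4*0 = 0)
Q(x) = 0
F(h, Y) = Y + h
Z(d, P) = 73 + (43 + P)*(108 + d) (Z(d, P) = 73 + (d + 108)*(P + 43) = 73 + (108 + d)*(43 + P) = 73 + (43 + P)*(108 + d))
(-9498 - F(-78, 33)) + Z(-69, Q(10)) = (-9498 - (33 - 78)) + (4717 + 43*(-69) + 108*0 + 0*(-69)) = (-9498 - 1*(-45)) + (4717 - 2967 + 0 + 0) = (-9498 + 45) + 1750 = -9453 + 1750 = -7703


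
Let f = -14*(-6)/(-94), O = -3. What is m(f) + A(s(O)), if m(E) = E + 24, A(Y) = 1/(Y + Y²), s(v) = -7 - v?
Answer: 13079/564 ≈ 23.190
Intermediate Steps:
f = -42/47 (f = 84*(-1/94) = -42/47 ≈ -0.89362)
m(E) = 24 + E
m(f) + A(s(O)) = (24 - 42/47) + 1/((-7 - 1*(-3))*(1 + (-7 - 1*(-3)))) = 1086/47 + 1/((-7 + 3)*(1 + (-7 + 3))) = 1086/47 + 1/((-4)*(1 - 4)) = 1086/47 - ¼/(-3) = 1086/47 - ¼*(-⅓) = 1086/47 + 1/12 = 13079/564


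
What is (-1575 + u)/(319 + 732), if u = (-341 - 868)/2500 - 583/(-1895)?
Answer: -1492479211/995822500 ≈ -1.4987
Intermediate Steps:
u = -166711/947500 (u = -1209*1/2500 - 583*(-1/1895) = -1209/2500 + 583/1895 = -166711/947500 ≈ -0.17595)
(-1575 + u)/(319 + 732) = (-1575 - 166711/947500)/(319 + 732) = -1492479211/947500/1051 = -1492479211/947500*1/1051 = -1492479211/995822500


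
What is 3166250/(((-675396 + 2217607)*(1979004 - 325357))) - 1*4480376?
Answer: -11426180121448156142/2550272593517 ≈ -4.4804e+6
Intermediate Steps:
3166250/(((-675396 + 2217607)*(1979004 - 325357))) - 1*4480376 = 3166250/((1542211*1653647)) - 4480376 = 3166250/2550272593517 - 4480376 = -11426180121448156142/2550272593517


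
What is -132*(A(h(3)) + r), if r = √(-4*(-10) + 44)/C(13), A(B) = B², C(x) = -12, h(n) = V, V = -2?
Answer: -528 + 22*√21 ≈ -427.18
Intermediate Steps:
h(n) = -2
r = -√21/6 (r = √(-4*(-10) + 44)/(-12) = √(40 + 44)*(-1/12) = √84*(-1/12) = (2*√21)*(-1/12) = -√21/6 ≈ -0.76376)
-132*(A(h(3)) + r) = -132*((-2)² - √21/6) = -132*(4 - √21/6) = -528 + 22*√21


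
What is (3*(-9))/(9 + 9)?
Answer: -3/2 ≈ -1.5000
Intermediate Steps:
(3*(-9))/(9 + 9) = -27/18 = -27*1/18 = -3/2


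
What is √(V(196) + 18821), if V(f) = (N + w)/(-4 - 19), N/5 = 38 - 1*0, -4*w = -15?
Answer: √39807411/46 ≈ 137.16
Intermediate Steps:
w = 15/4 (w = -¼*(-15) = 15/4 ≈ 3.7500)
N = 190 (N = 5*(38 - 1*0) = 5*(38 + 0) = 5*38 = 190)
V(f) = -775/92 (V(f) = (190 + 15/4)/(-4 - 19) = (775/4)/(-23) = (775/4)*(-1/23) = -775/92)
√(V(196) + 18821) = √(-775/92 + 18821) = √(1730757/92) = √39807411/46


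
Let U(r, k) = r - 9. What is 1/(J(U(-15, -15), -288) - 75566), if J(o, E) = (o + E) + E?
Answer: -1/76166 ≈ -1.3129e-5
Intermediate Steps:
U(r, k) = -9 + r
J(o, E) = o + 2*E (J(o, E) = (E + o) + E = o + 2*E)
1/(J(U(-15, -15), -288) - 75566) = 1/(((-9 - 15) + 2*(-288)) - 75566) = 1/((-24 - 576) - 75566) = 1/(-600 - 75566) = 1/(-76166) = -1/76166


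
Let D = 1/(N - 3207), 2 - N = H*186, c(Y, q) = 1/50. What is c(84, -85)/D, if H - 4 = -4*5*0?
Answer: -3949/50 ≈ -78.980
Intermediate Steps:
c(Y, q) = 1/50
H = 4 (H = 4 - 4*5*0 = 4 - 20*0 = 4 + 0 = 4)
N = -742 (N = 2 - 4*186 = 2 - 1*744 = 2 - 744 = -742)
D = -1/3949 (D = 1/(-742 - 3207) = 1/(-3949) = -1/3949 ≈ -0.00025323)
c(84, -85)/D = 1/(50*(-1/3949)) = (1/50)*(-3949) = -3949/50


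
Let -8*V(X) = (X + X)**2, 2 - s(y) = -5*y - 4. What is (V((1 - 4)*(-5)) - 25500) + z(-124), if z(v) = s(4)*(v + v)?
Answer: -64121/2 ≈ -32061.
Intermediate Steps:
s(y) = 6 + 5*y (s(y) = 2 - (-5*y - 4) = 2 - (-4 - 5*y) = 2 + (4 + 5*y) = 6 + 5*y)
V(X) = -X**2/2 (V(X) = -(X + X)**2/8 = -4*X**2/8 = -X**2/2)
z(v) = 52*v (z(v) = (6 + 5*4)*(v + v) = (6 + 20)*(2*v) = 26*(2*v) = 52*v)
(V((1 - 4)*(-5)) - 25500) + z(-124) = (-25*(1 - 4)**2/2 - 25500) + 52*(-124) = (-(-3*(-5))**2/2 - 25500) - 6448 = (-1/2*15**2 - 25500) - 6448 = (-1/2*225 - 25500) - 6448 = (-225/2 - 25500) - 6448 = -51225/2 - 6448 = -64121/2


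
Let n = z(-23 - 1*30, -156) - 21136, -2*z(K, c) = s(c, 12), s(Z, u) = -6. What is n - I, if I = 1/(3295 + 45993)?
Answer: -1041603305/49288 ≈ -21133.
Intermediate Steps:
I = 1/49288 ≈ 2.0289e-5
z(K, c) = 3 (z(K, c) = -1/2*(-6) = 3)
n = -21133 (n = 3 - 21136 = -21133)
n - I = -21133 - 1*1/49288 = -21133 - 1/49288 = -1041603305/49288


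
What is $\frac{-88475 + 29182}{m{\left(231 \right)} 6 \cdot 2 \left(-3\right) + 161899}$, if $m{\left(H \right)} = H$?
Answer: $- \frac{59293}{153583} \approx -0.38607$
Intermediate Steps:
$\frac{-88475 + 29182}{m{\left(231 \right)} 6 \cdot 2 \left(-3\right) + 161899} = \frac{-88475 + 29182}{231 \cdot 6 \cdot 2 \left(-3\right) + 161899} = - \frac{59293}{231 \cdot 12 \left(-3\right) + 161899} = - \frac{59293}{231 \left(-36\right) + 161899} = - \frac{59293}{-8316 + 161899} = - \frac{59293}{153583}$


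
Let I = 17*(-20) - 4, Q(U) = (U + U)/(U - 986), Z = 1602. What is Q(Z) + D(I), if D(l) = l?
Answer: -52175/154 ≈ -338.80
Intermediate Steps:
Q(U) = 2*U/(-986 + U) (Q(U) = (2*U)/(-986 + U) = 2*U/(-986 + U))
I = -344 (I = -340 - 4 = -344)
Q(Z) + D(I) = 2*1602/(-986 + 1602) - 344 = 2*1602/616 - 344 = 2*1602*(1/616) - 344 = 801/154 - 344 = -52175/154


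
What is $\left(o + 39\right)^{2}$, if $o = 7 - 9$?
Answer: $1369$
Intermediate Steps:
$o = -2$ ($o = 7 - 9 = -2$)
$\left(o + 39\right)^{2} = \left(-2 + 39\right)^{2} = 37^{2} = 1369$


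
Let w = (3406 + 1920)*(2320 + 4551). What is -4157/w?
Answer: -4157/36594946 ≈ -0.00011359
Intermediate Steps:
w = 36594946 (w = 5326*6871 = 36594946)
-4157/w = -4157/36594946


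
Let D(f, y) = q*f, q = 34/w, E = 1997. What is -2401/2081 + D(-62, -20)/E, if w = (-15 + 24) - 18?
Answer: -38766425/37401813 ≈ -1.0365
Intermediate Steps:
w = -9 (w = 9 - 18 = -9)
q = -34/9 (q = 34/(-9) = 34*(-1/9) = -34/9 ≈ -3.7778)
D(f, y) = -34*f/9
-2401/2081 + D(-62, -20)/E = -2401/2081 - 34/9*(-62)/1997 = -2401*1/2081 + (2108/9)*(1/1997) = -2401/2081 + 2108/17973 = -38766425/37401813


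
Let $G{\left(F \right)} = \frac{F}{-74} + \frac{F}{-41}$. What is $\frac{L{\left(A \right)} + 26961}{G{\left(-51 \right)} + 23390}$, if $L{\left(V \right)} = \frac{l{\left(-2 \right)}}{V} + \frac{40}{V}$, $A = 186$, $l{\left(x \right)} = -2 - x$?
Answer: $\frac{7607430362}{6600314625} \approx 1.1526$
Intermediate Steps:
$G{\left(F \right)} = - \frac{115 F}{3034}$ ($G{\left(F \right)} = F \left(- \frac{1}{74}\right) + F \left(- \frac{1}{41}\right) = - \frac{F}{74} - \frac{F}{41} = - \frac{115 F}{3034}$)
$L{\left(V \right)} = \frac{40}{V}$ ($L{\left(V \right)} = \frac{-2 - -2}{V} + \frac{40}{V} = \frac{-2 + 2}{V} + \frac{40}{V} = \frac{0}{V} + \frac{40}{V} = 0 + \frac{40}{V} = \frac{40}{V}$)
$\frac{L{\left(A \right)} + 26961}{G{\left(-51 \right)} + 23390} = \frac{\frac{40}{186} + 26961}{\left(- \frac{115}{3034}\right) \left(-51\right) + 23390} = \frac{40 \cdot \frac{1}{186} + 26961}{\frac{5865}{3034} + 23390} = \frac{\frac{20}{93} + 26961}{\frac{70971125}{3034}} = \frac{2507393}{93} \cdot \frac{3034}{70971125} = \frac{7607430362}{6600314625}$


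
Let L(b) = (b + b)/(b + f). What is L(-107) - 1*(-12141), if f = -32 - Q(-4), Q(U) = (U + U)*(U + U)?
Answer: 2464837/203 ≈ 12142.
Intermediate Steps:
Q(U) = 4*U² (Q(U) = (2*U)*(2*U) = 4*U²)
f = -96 (f = -32 - 4*(-4)² = -32 - 4*16 = -32 - 1*64 = -32 - 64 = -96)
L(b) = 2*b/(-96 + b) (L(b) = (b + b)/(b - 96) = (2*b)/(-96 + b) = 2*b/(-96 + b))
L(-107) - 1*(-12141) = 2*(-107)/(-96 - 107) - 1*(-12141) = 2*(-107)/(-203) + 12141 = 2*(-107)*(-1/203) + 12141 = 214/203 + 12141 = 2464837/203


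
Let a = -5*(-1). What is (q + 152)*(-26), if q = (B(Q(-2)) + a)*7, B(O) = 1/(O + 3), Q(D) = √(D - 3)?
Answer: 26*(-187*√5 + 568*I)/(√5 - 3*I) ≈ -4901.0 + 29.069*I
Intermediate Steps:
Q(D) = √(-3 + D)
a = 5
B(O) = 1/(3 + O)
q = 35 + 7/(3 + I*√5) (q = (1/(3 + √(-3 - 2)) + 5)*7 = (1/(3 + √(-5)) + 5)*7 = (1/(3 + I*√5) + 5)*7 = (5 + 1/(3 + I*√5))*7 = 35 + 7/(3 + I*√5) ≈ 36.5 - 1.118*I)
(q + 152)*(-26) = ((73/2 - I*√5/2) + 152)*(-26) = (377/2 - I*√5/2)*(-26) = -4901 + 13*I*√5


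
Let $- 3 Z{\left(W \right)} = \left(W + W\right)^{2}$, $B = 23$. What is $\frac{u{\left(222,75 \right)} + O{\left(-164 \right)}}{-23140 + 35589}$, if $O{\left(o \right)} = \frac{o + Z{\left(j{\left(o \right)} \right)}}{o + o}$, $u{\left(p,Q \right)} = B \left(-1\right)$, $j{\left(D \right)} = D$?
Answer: $\frac{521}{74694} \approx 0.0069751$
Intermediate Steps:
$Z{\left(W \right)} = - \frac{4 W^{2}}{3}$ ($Z{\left(W \right)} = - \frac{\left(W + W\right)^{2}}{3} = - \frac{\left(2 W\right)^{2}}{3} = - \frac{4 W^{2}}{3}$)
$u{\left(p,Q \right)} = -23$ ($u{\left(p,Q \right)} = 23 \left(-1\right) = -23$)
$O{\left(o \right)} = \frac{o - \frac{4 o^{2}}{3}}{2 o}$ ($O{\left(o \right)} = \frac{o - \frac{4 o^{2}}{3}}{o + o} = \frac{o - \frac{4 o^{2}}{3}}{2 o}$)
$\frac{u{\left(222,75 \right)} + O{\left(-164 \right)}}{-23140 + 35589} = \frac{-23 + \left(\frac{1}{2} - - \frac{328}{3}\right)}{-23140 + 35589} = \frac{-23 + \left(\frac{1}{2} + \frac{328}{3}\right)}{12449} = \left(-23 + \frac{659}{6}\right) \frac{1}{12449} = \frac{521}{6} \cdot \frac{1}{12449} = \frac{521}{74694}$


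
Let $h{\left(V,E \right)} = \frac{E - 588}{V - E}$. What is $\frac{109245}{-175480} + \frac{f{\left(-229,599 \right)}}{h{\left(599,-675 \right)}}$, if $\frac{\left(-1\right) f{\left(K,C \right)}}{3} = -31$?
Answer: $- \frac{1395279853}{14775416} \approx -94.432$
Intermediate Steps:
$f{\left(K,C \right)} = 93$ ($f{\left(K,C \right)} = \left(-3\right) \left(-31\right) = 93$)
$h{\left(V,E \right)} = \frac{-588 + E}{V - E}$
$\frac{109245}{-175480} + \frac{f{\left(-229,599 \right)}}{h{\left(599,-675 \right)}} = \frac{109245}{-175480} + \frac{93}{\frac{1}{-675 - 599} \left(588 - -675\right)} = 109245 \left(- \frac{1}{175480}\right) + \frac{93}{\frac{1}{-675 - 599} \left(588 + 675\right)} = - \frac{21849}{35096} + \frac{93}{\frac{1}{-1274} \cdot 1263} = - \frac{21849}{35096} + \frac{93}{\left(- \frac{1}{1274}\right) 1263} = - \frac{21849}{35096} + \frac{93}{- \frac{1263}{1274}} = - \frac{21849}{35096} + 93 \left(- \frac{1274}{1263}\right) = - \frac{21849}{35096} - \frac{39494}{421} = - \frac{1395279853}{14775416}$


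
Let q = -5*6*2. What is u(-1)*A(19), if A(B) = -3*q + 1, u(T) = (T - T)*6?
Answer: 0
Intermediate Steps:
u(T) = 0 (u(T) = 0*6 = 0)
q = -60 (q = -30*2 = -60)
A(B) = 181 (A(B) = -3*(-60) + 1 = 180 + 1 = 181)
u(-1)*A(19) = 0*181 = 0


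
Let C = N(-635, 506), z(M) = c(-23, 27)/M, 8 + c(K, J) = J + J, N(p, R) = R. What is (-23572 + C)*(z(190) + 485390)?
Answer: -55980056622/5 ≈ -1.1196e+10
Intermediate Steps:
c(K, J) = -8 + 2*J (c(K, J) = -8 + (J + J) = -8 + 2*J)
z(M) = 46/M (z(M) = (-8 + 2*27)/M = (-8 + 54)/M = 46/M)
C = 506
(-23572 + C)*(z(190) + 485390) = (-23572 + 506)*(46/190 + 485390) = -23066*(46*(1/190) + 485390) = -23066*(23/95 + 485390) = -23066*46112073/95 = -55980056622/5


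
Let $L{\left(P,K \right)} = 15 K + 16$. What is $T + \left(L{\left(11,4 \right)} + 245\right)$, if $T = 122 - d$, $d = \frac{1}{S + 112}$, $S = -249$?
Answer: $\frac{60692}{137} \approx 443.01$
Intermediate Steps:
$L{\left(P,K \right)} = 16 + 15 K$
$d = - \frac{1}{137}$ ($d = \frac{1}{-249 + 112} = \frac{1}{-137} = - \frac{1}{137} \approx -0.0072993$)
$T = \frac{16715}{137}$ ($T = 122 - - \frac{1}{137} = 122 + \frac{1}{137} = \frac{16715}{137} \approx 122.01$)
$T + \left(L{\left(11,4 \right)} + 245\right) = \frac{16715}{137} + \left(\left(16 + 15 \cdot 4\right) + 245\right) = \frac{16715}{137} + \left(\left(16 + 60\right) + 245\right) = \frac{16715}{137} + \left(76 + 245\right) = \frac{16715}{137} + 321 = \frac{60692}{137}$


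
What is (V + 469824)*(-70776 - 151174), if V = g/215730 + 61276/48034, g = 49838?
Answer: -1149537607120835810/11023803 ≈ -1.0428e+11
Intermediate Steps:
V = 83047819/55119015 (V = 49838/215730 + 61276/48034 = 49838*(1/215730) + 61276*(1/48034) = 24919/107865 + 30638/24017 = 83047819/55119015 ≈ 1.5067)
(V + 469824)*(-70776 - 151174) = (83047819/55119015 + 469824)*(-70776 - 151174) = (25896319151179/55119015)*(-221950) = -1149537607120835810/11023803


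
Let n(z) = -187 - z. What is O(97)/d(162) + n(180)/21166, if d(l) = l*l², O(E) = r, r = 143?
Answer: -778642019/44993920824 ≈ -0.017305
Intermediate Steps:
O(E) = 143
d(l) = l³
O(97)/d(162) + n(180)/21166 = 143/(162³) + (-187 - 1*180)/21166 = 143/4251528 + (-187 - 180)*(1/21166) = 143*(1/4251528) - 367*1/21166 = 143/4251528 - 367/21166 = -778642019/44993920824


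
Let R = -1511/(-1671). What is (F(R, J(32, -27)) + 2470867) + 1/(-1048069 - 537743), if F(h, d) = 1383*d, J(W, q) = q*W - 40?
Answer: 1935697630619/1585812 ≈ 1.2206e+6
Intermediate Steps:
J(W, q) = -40 + W*q (J(W, q) = W*q - 40 = -40 + W*q)
R = 1511/1671 (R = -1511*(-1/1671) = 1511/1671 ≈ 0.90425)
(F(R, J(32, -27)) + 2470867) + 1/(-1048069 - 537743) = (1383*(-40 + 32*(-27)) + 2470867) + 1/(-1048069 - 537743) = (1383*(-40 - 864) + 2470867) + 1/(-1585812) = (1383*(-904) + 2470867) - 1/1585812 = (-1250232 + 2470867) - 1/1585812 = 1220635 - 1/1585812 = 1935697630619/1585812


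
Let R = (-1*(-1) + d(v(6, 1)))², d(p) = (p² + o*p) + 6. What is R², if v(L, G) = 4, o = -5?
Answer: 81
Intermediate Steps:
d(p) = 6 + p² - 5*p (d(p) = (p² - 5*p) + 6 = 6 + p² - 5*p)
R = 9 (R = (-1*(-1) + (6 + 4² - 5*4))² = (1 + (6 + 16 - 20))² = (1 + 2)² = 3² = 9)
R² = 9² = 81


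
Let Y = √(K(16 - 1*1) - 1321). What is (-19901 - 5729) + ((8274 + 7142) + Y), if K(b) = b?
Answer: -10214 + I*√1306 ≈ -10214.0 + 36.139*I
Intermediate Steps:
Y = I*√1306 (Y = √((16 - 1*1) - 1321) = √((16 - 1) - 1321) = √(15 - 1321) = √(-1306) = I*√1306 ≈ 36.139*I)
(-19901 - 5729) + ((8274 + 7142) + Y) = (-19901 - 5729) + ((8274 + 7142) + I*√1306) = -25630 + (15416 + I*√1306) = -10214 + I*√1306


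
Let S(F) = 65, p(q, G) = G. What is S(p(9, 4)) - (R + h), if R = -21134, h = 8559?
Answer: 12640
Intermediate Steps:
S(p(9, 4)) - (R + h) = 65 - (-21134 + 8559) = 65 - 1*(-12575) = 65 + 12575 = 12640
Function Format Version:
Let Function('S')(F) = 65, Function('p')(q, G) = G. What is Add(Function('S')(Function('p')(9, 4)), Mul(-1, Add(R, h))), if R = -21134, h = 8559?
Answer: 12640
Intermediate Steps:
Add(Function('S')(Function('p')(9, 4)), Mul(-1, Add(R, h))) = Add(65, Mul(-1, Add(-21134, 8559))) = Add(65, Mul(-1, -12575)) = Add(65, 12575) = 12640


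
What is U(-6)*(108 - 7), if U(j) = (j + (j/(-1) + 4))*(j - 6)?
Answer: -4848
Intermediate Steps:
U(j) = -24 + 4*j (U(j) = (j + (j*(-1) + 4))*(-6 + j) = (j + (-j + 4))*(-6 + j) = (j + (4 - j))*(-6 + j) = 4*(-6 + j) = -24 + 4*j)
U(-6)*(108 - 7) = (-24 + 4*(-6))*(108 - 7) = (-24 - 24)*101 = -48*101 = -4848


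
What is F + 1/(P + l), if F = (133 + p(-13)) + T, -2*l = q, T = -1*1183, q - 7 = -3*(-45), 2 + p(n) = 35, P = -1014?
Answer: -1103446/1085 ≈ -1017.0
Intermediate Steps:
p(n) = 33 (p(n) = -2 + 35 = 33)
q = 142 (q = 7 - 3*(-45) = 7 + 135 = 142)
T = -1183
l = -71 (l = -1/2*142 = -71)
F = -1017 (F = (133 + 33) - 1183 = 166 - 1183 = -1017)
F + 1/(P + l) = -1017 + 1/(-1014 - 71) = -1017 + 1/(-1085) = -1017 - 1/1085 = -1103446/1085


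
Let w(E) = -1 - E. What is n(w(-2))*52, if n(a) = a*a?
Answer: 52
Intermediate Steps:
n(a) = a²
n(w(-2))*52 = (-1 - 1*(-2))²*52 = (-1 + 2)²*52 = 1²*52 = 1*52 = 52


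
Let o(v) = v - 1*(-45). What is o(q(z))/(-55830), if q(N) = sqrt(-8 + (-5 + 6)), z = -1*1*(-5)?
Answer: -3/3722 - I*sqrt(7)/55830 ≈ -0.00080602 - 4.7389e-5*I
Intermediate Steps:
z = 5 (z = -1*(-5) = 5)
q(N) = I*sqrt(7) (q(N) = sqrt(-8 + 1) = sqrt(-7) = I*sqrt(7))
o(v) = 45 + v (o(v) = v + 45 = 45 + v)
o(q(z))/(-55830) = (45 + I*sqrt(7))/(-55830) = (45 + I*sqrt(7))*(-1/55830) = -3/3722 - I*sqrt(7)/55830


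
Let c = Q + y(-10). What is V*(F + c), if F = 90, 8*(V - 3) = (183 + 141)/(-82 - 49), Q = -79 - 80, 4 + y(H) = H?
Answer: -58515/262 ≈ -223.34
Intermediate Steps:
y(H) = -4 + H
Q = -159
V = 705/262 (V = 3 + ((183 + 141)/(-82 - 49))/8 = 3 + (324/(-131))/8 = 3 + (324*(-1/131))/8 = 3 + (⅛)*(-324/131) = 3 - 81/262 = 705/262 ≈ 2.6908)
c = -173 (c = -159 + (-4 - 10) = -159 - 14 = -173)
V*(F + c) = 705*(90 - 173)/262 = (705/262)*(-83) = -58515/262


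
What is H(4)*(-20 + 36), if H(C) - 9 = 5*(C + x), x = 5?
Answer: 864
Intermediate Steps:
H(C) = 34 + 5*C (H(C) = 9 + 5*(C + 5) = 9 + 5*(5 + C) = 9 + (25 + 5*C) = 34 + 5*C)
H(4)*(-20 + 36) = (34 + 5*4)*(-20 + 36) = (34 + 20)*16 = 54*16 = 864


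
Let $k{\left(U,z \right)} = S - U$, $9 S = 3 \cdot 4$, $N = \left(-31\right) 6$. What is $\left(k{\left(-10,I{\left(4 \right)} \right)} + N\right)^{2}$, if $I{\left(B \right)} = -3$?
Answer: $\frac{274576}{9} \approx 30508.0$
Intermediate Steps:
$N = -186$
$S = \frac{4}{3}$ ($S = \frac{3 \cdot 4}{9} = \frac{1}{9} \cdot 12 = \frac{4}{3} \approx 1.3333$)
$k{\left(U,z \right)} = \frac{4}{3} - U$
$\left(k{\left(-10,I{\left(4 \right)} \right)} + N\right)^{2} = \left(\left(\frac{4}{3} - -10\right) - 186\right)^{2} = \left(\left(\frac{4}{3} + 10\right) - 186\right)^{2} = \left(\frac{34}{3} - 186\right)^{2} = \left(- \frac{524}{3}\right)^{2} = \frac{274576}{9}$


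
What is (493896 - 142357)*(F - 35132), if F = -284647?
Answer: -112414789881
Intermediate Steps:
(493896 - 142357)*(F - 35132) = (493896 - 142357)*(-284647 - 35132) = 351539*(-319779) = -112414789881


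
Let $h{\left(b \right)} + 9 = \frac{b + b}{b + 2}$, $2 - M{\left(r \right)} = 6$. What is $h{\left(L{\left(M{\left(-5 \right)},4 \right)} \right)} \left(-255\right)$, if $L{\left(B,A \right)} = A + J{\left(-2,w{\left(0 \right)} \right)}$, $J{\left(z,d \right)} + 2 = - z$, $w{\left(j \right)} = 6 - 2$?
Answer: $1955$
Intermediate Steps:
$w{\left(j \right)} = 4$ ($w{\left(j \right)} = 6 - 2 = 4$)
$M{\left(r \right)} = -4$ ($M{\left(r \right)} = 2 - 6 = -4$)
$J{\left(z,d \right)} = -2 - z$
$L{\left(B,A \right)} = A$ ($L{\left(B,A \right)} = A - 0 = A + \left(-2 + 2\right) = A + 0 = A$)
$h{\left(b \right)} = -9 + \frac{2 b}{2 + b}$ ($h{\left(b \right)} = -9 + \frac{b + b}{b + 2} = -9 + \frac{2 b}{2 + b}$)
$h{\left(L{\left(M{\left(-5 \right)},4 \right)} \right)} \left(-255\right) = \frac{-18 - 28}{2 + 4} \left(-255\right) = \frac{-18 - 28}{6} \left(-255\right) = \frac{1}{6} \left(-46\right) \left(-255\right) = \left(- \frac{23}{3}\right) \left(-255\right) = 1955$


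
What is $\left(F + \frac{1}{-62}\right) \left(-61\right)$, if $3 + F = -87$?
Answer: $\frac{340441}{62} \approx 5491.0$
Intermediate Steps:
$F = -90$ ($F = -3 - 87 = -90$)
$\left(F + \frac{1}{-62}\right) \left(-61\right) = \left(-90 + \frac{1}{-62}\right) \left(-61\right) = \left(-90 - \frac{1}{62}\right) \left(-61\right) = \left(- \frac{5581}{62}\right) \left(-61\right) = \frac{340441}{62}$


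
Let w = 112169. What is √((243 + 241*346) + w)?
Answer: √195798 ≈ 442.49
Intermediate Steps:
√((243 + 241*346) + w) = √((243 + 241*346) + 112169) = √((243 + 83386) + 112169) = √(83629 + 112169) = √195798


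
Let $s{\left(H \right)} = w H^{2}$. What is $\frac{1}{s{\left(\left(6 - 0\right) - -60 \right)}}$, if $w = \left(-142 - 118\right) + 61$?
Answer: $- \frac{1}{866844} \approx -1.1536 \cdot 10^{-6}$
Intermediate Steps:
$w = -199$ ($w = -260 + 61 = -199$)
$s{\left(H \right)} = - 199 H^{2}$
$\frac{1}{s{\left(\left(6 - 0\right) - -60 \right)}} = \frac{1}{\left(-199\right) \left(\left(6 - 0\right) - -60\right)^{2}} = \frac{1}{\left(-199\right) \left(\left(6 + 0\right) + 60\right)^{2}} = \frac{1}{\left(-199\right) \left(6 + 60\right)^{2}} = \frac{1}{\left(-199\right) 66^{2}} = \frac{1}{\left(-199\right) 4356} = \frac{1}{-866844} = - \frac{1}{866844}$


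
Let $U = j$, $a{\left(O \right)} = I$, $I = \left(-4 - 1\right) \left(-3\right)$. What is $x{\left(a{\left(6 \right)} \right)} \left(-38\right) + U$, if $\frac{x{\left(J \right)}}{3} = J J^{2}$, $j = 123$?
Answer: $-384627$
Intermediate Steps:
$I = 15$ ($I = \left(-5\right) \left(-3\right) = 15$)
$a{\left(O \right)} = 15$
$U = 123$
$x{\left(J \right)} = 3 J^{3}$ ($x{\left(J \right)} = 3 J J^{2} = 3 J^{3}$)
$x{\left(a{\left(6 \right)} \right)} \left(-38\right) + U = 3 \cdot 15^{3} \left(-38\right) + 123 = 3 \cdot 3375 \left(-38\right) + 123 = 10125 \left(-38\right) + 123 = -384750 + 123 = -384627$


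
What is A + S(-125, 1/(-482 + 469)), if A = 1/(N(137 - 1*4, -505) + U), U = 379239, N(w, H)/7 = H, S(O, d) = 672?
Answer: 252473089/375704 ≈ 672.00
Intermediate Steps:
N(w, H) = 7*H
A = 1/375704 (A = 1/(7*(-505) + 379239) = 1/(-3535 + 379239) = 1/375704 ≈ 2.6617e-6)
A + S(-125, 1/(-482 + 469)) = 1/375704 + 672 = 252473089/375704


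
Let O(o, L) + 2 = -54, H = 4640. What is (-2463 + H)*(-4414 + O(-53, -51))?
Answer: -9731190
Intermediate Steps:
O(o, L) = -56 (O(o, L) = -2 - 54 = -56)
(-2463 + H)*(-4414 + O(-53, -51)) = (-2463 + 4640)*(-4414 - 56) = 2177*(-4470) = -9731190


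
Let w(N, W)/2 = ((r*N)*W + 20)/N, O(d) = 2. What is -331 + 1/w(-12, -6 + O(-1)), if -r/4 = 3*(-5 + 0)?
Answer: -479953/1450 ≈ -331.00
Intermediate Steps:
r = 60 (r = -12*(-5 + 0) = -12*(-5) = -4*(-15) = 60)
w(N, W) = 2*(20 + 60*N*W)/N (w(N, W) = 2*(((60*N)*W + 20)/N) = 2*((60*N*W + 20)/N) = 2*((20 + 60*N*W)/N) = 2*(20 + 60*N*W)/N)
-331 + 1/w(-12, -6 + O(-1)) = -331 + 1/(40/(-12) + 120*(-6 + 2)) = -331 + 1/(40*(-1/12) + 120*(-4)) = -331 + 1/(-10/3 - 480) = -331 + 1/(-1450/3) = -331 - 3/1450 = -479953/1450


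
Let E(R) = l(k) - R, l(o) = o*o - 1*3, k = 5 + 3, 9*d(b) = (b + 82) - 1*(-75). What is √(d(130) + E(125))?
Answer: 17*I/3 ≈ 5.6667*I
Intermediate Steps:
d(b) = 157/9 + b/9 (d(b) = ((b + 82) - 1*(-75))/9 = ((82 + b) + 75)/9 = (157 + b)/9 = 157/9 + b/9)
k = 8
l(o) = -3 + o² (l(o) = o² - 3 = -3 + o²)
E(R) = 61 - R (E(R) = (-3 + 8²) - R = (-3 + 64) - R = 61 - R)
√(d(130) + E(125)) = √((157/9 + (⅑)*130) + (61 - 1*125)) = √((157/9 + 130/9) + (61 - 125)) = √(287/9 - 64) = √(-289/9) = 17*I/3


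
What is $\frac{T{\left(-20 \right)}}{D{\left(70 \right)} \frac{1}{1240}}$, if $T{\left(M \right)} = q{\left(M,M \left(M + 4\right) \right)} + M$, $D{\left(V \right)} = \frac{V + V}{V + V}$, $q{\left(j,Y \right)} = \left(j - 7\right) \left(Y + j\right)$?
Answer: $-10068800$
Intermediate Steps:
$q{\left(j,Y \right)} = \left(-7 + j\right) \left(Y + j\right)$
$D{\left(V \right)} = 1$ ($D{\left(V \right)} = \frac{2 V}{2 V} = 2 V \frac{1}{2 V} = 1$)
$T{\left(M \right)} = M^{2} - 6 M + M^{2} \left(4 + M\right) - 7 M \left(4 + M\right)$ ($T{\left(M \right)} = \left(M^{2} - 7 M \left(M + 4\right) - 7 M + M \left(M + 4\right) M\right) + M = \left(M^{2} - 7 M \left(4 + M\right) - 7 M + M \left(4 + M\right) M\right) + M = \left(M^{2} - 7 M \left(4 + M\right) - 7 M + M^{2} \left(4 + M\right)\right) + M = \left(M^{2} - 7 M + M^{2} \left(4 + M\right) - 7 M \left(4 + M\right)\right) + M = M^{2} - 6 M + M^{2} \left(4 + M\right) - 7 M \left(4 + M\right)$)
$\frac{T{\left(-20 \right)}}{D{\left(70 \right)} \frac{1}{1240}} = \frac{\left(-20\right) \left(-34 + \left(-20\right)^{2} - -40\right)}{1 \cdot \frac{1}{1240}} = \frac{\left(-20\right) \left(-34 + 400 + 40\right)}{1 \cdot \frac{1}{1240}} = \left(-20\right) 406 \frac{1}{\frac{1}{1240}} = \left(-8120\right) 1240 = -10068800$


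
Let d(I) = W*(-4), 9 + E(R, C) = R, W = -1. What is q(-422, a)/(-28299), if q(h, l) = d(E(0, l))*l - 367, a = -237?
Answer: 1315/28299 ≈ 0.046468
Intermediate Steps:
E(R, C) = -9 + R
d(I) = 4 (d(I) = -1*(-4) = 4)
q(h, l) = -367 + 4*l (q(h, l) = 4*l - 367 = -367 + 4*l)
q(-422, a)/(-28299) = (-367 + 4*(-237))/(-28299) = (-367 - 948)*(-1/28299) = -1315*(-1/28299) = 1315/28299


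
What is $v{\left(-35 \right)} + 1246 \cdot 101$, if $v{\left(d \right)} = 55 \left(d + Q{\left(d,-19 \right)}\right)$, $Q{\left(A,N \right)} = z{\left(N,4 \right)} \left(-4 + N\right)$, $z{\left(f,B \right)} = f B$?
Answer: $220061$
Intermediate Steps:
$z{\left(f,B \right)} = B f$
$Q{\left(A,N \right)} = 4 N \left(-4 + N\right)$
$v{\left(d \right)} = 96140 + 55 d$ ($v{\left(d \right)} = 55 \left(d + 4 \left(-19\right) \left(-4 - 19\right)\right) = 55 \left(d + 4 \left(-19\right) \left(-23\right)\right) = 55 \left(d + 1748\right) = 55 \left(1748 + d\right) = 96140 + 55 d$)
$v{\left(-35 \right)} + 1246 \cdot 101 = \left(96140 + 55 \left(-35\right)\right) + 1246 \cdot 101 = \left(96140 - 1925\right) + 125846 = 94215 + 125846 = 220061$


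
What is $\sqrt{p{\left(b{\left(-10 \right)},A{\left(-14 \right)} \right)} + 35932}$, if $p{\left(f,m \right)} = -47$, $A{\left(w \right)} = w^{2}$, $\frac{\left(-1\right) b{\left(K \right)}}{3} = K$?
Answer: $\sqrt{35885} \approx 189.43$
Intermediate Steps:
$b{\left(K \right)} = - 3 K$
$\sqrt{p{\left(b{\left(-10 \right)},A{\left(-14 \right)} \right)} + 35932} = \sqrt{-47 + 35932} = \sqrt{35885}$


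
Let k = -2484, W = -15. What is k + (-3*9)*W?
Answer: -2079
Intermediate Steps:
k + (-3*9)*W = -2484 - 3*9*(-15) = -2484 - 27*(-15) = -2484 + 405 = -2079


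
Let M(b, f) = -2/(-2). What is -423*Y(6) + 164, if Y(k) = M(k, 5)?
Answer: -259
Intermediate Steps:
M(b, f) = 1 (M(b, f) = -2*(-½) = 1)
Y(k) = 1
-423*Y(6) + 164 = -423*1 + 164 = -423 + 164 = -259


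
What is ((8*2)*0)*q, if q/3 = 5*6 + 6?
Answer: 0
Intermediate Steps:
q = 108 (q = 3*(5*6 + 6) = 3*(30 + 6) = 3*36 = 108)
((8*2)*0)*q = ((8*2)*0)*108 = (16*0)*108 = 0*108 = 0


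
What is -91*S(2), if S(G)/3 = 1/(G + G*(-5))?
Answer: 273/8 ≈ 34.125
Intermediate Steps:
S(G) = -3/(4*G) (S(G) = 3/(G + G*(-5)) = 3/(G - 5*G) = 3/((-4*G)) = 3*(-1/(4*G)) = -3/(4*G))
-91*S(2) = -(-273)/(4*2) = -91*(-3/8) = 273/8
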